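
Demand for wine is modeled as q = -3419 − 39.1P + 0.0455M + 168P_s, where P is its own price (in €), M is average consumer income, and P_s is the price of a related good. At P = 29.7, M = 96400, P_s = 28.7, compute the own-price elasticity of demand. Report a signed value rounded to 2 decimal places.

At the given values, q = -3419 − 39.1(29.7) + 0.0455(96400) + 168(28.7) = 4627.53.
∂q/∂P = −39.1.
E = (-39.1) × (29.7/4627.53) = -0.2509…

-0.25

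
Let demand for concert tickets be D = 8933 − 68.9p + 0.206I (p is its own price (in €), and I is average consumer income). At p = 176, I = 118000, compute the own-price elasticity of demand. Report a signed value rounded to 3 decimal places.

At the given values, D = 8933 − 68.9(176) + 0.206(118000) = 21114.6.
∂D/∂p = −68.9.
E = (-68.9) × (176/21114.6) = -0.57431…

-0.574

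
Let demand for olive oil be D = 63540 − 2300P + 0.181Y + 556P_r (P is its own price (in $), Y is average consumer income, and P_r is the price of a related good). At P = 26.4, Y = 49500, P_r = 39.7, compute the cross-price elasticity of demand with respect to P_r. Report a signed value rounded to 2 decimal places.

0.65

At the given values, D = 63540 − 2300(26.4) + 0.181(49500) + 556(39.7) = 33852.7.
∂D/∂P_r = 556.
E = (556) × (39.7/33852.7) = 0.6520…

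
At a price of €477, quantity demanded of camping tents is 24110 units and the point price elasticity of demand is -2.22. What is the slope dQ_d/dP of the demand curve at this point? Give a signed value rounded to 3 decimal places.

Ed = (dQ_d/dP)·(P/Q_d) ⇒ dQ_d/dP = Ed·Q_d/P = (-2.22)·24110/477 = -112.21006…

-112.210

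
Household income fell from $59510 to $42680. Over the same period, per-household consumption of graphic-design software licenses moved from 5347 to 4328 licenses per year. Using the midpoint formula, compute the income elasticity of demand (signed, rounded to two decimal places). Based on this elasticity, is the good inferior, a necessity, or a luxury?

%ΔQ = (4328 − 5347)/[( 5347 + 4328)/2] = -1019/4837.5 = -0.210645…
%ΔIncome = (42680 − 59510)/[( 59510 + 42680)/2] = -16830/51095 = -0.329386…
E_income = (-1019/4837.5) / (-16830/51095) = 0.6395…
0 < E_income < 1 ⇒ normal good, necessity.

0.64; necessity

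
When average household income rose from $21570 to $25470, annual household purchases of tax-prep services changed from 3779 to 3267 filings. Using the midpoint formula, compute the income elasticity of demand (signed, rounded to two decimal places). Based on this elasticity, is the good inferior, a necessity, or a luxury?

-0.88; inferior

%ΔQ = (3267 − 3779)/[( 3779 + 3267)/2] = -512/3523 = -0.145330…
%ΔIncome = (25470 − 21570)/[( 21570 + 25470)/2] = 3900/23520 = 0.165816…
E_income = (-512/3523) / (3900/23520) = -0.8764…
E_income < 0 ⇒ inferior good.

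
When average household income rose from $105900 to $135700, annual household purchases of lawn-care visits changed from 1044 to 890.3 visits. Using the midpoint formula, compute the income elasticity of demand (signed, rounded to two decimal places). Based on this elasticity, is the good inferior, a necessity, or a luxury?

-0.64; inferior

%ΔQ = (890.3 − 1044)/[( 1044 + 890.3)/2] = -153.7/967.15 = -0.158920…
%ΔIncome = (135700 − 105900)/[( 105900 + 135700)/2] = 29800/120800 = 0.246688…
E_income = (-153.7/967.15) / (29800/120800) = -0.6442…
E_income < 0 ⇒ inferior good.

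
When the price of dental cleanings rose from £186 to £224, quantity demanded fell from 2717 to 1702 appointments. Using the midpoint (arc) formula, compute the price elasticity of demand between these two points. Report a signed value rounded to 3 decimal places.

%ΔQ = (1702 − 2717) / [(2717 + 1702)/2] = -1015/2209.5 = -0.459379…
%ΔP = (224 − 186) / [(186 + 224)/2] = 38/205 = 0.185365…
Arc Ed = %ΔQ / %ΔP = (-1015/2209.5) / (38/205) = -2.47823…

-2.478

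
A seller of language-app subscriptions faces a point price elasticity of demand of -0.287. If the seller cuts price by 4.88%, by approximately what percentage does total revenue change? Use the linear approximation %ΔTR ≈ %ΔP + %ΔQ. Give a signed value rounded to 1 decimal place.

-3.5%

%ΔQ ≈ Ed × %ΔP = (-0.287) × (-4.88%) = +1.4006%
%ΔTR ≈ %ΔP + %ΔQ = (-4.88%) + (+1.4006%) = -3.4794%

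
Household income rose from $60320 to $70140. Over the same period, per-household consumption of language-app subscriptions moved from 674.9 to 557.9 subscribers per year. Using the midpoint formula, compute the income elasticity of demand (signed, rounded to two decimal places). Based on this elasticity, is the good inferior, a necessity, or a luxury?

%ΔQ = (557.9 − 674.9)/[( 674.9 + 557.9)/2] = -117/616.4 = -0.189811…
%ΔIncome = (70140 − 60320)/[( 60320 + 70140)/2] = 9820/65230 = 0.150544…
E_income = (-117/616.4) / (9820/65230) = -1.2608…
E_income < 0 ⇒ inferior good.

-1.26; inferior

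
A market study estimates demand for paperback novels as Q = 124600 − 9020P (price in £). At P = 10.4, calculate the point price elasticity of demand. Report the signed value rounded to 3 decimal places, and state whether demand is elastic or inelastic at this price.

dQ/dP = −9020. At P = 10.4, Q = 124600 − 9020(10.4) = 30792.
Ed = (dQ/dP)·(P/Q) = −9020 × (10.4/30792) = -3.04650…
|Ed| = 3.047 > 1, so demand is elastic.

-3.047; elastic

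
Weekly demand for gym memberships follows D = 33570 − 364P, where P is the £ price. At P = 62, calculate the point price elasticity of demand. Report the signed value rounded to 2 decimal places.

-2.05

dD/dP = −364. At P = 62, D = 33570 − 364(62) = 11002.
Ed = (dD/dP)·(P/D) = −364 × (62/11002) = -2.0512…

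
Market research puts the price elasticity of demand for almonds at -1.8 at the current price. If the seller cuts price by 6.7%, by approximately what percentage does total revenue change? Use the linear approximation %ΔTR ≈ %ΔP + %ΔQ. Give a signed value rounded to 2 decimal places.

+5.36%

%ΔQ ≈ Ed × %ΔP = (-1.8) × (-6.7%) = +12.0600%
%ΔTR ≈ %ΔP + %ΔQ = (-6.7%) + (+12.0600%) = +5.3600%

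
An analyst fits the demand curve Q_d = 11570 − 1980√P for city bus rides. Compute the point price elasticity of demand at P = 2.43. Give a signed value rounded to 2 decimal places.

dQ_d/dP = −1980/(2√P) = -635.085. At P = 2.43, Q_d = 8483.49.
Ed = (dQ_d/dP)·(P/Q_d) = (-635.085) × (2.43/8483.49) = -0.1819…

-0.18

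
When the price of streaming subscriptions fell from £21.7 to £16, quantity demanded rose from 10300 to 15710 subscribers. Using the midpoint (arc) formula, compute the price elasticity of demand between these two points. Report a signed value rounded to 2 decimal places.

-1.38

%ΔQ = (15710 − 10300) / [(10300 + 15710)/2] = 5410/13005 = 0.415993…
%ΔP = (16 − 21.7) / [(21.7 + 16)/2] = -5.7/18.85 = -0.302387…
Arc Ed = %ΔQ / %ΔP = (5410/13005) / (-5.7/18.85) = -1.3756…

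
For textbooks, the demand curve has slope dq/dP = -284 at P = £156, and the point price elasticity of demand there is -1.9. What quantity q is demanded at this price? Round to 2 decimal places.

23317.89

Ed = (dq/dP)·(P/q) ⇒ q = (dq/dP)·P/Ed = (-284)·156/(-1.9) = 23317.8947…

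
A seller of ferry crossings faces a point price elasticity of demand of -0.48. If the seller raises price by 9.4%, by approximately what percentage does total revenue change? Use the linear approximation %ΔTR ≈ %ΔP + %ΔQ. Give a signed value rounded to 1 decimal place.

%ΔQ ≈ Ed × %ΔP = (-0.48) × (+9.4%) = -4.5120%
%ΔTR ≈ %ΔP + %ΔQ = (+9.4%) + (-4.5120%) = +4.8880%

+4.9%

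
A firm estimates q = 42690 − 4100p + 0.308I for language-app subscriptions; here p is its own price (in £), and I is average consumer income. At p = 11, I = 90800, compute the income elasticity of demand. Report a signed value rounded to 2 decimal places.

At the given values, q = 42690 − 4100(11) + 0.308(90800) = 25556.4.
∂q/∂I = 0.308.
E = (0.308) × (90800/25556.4) = 1.0943…

1.09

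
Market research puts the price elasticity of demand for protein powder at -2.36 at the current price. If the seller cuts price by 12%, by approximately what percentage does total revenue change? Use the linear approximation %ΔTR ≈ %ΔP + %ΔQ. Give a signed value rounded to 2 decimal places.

+16.32%

%ΔQ ≈ Ed × %ΔP = (-2.36) × (-12%) = +28.3200%
%ΔTR ≈ %ΔP + %ΔQ = (-12%) + (+28.3200%) = +16.3200%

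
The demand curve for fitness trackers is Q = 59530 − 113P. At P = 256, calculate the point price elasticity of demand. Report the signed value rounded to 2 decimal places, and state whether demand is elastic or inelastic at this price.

dQ/dP = −113. At P = 256, Q = 59530 − 113(256) = 30602.
Ed = (dQ/dP)·(P/Q) = −113 × (256/30602) = -0.9452…
|Ed| = 0.95 < 1, so demand is inelastic.

-0.95; inelastic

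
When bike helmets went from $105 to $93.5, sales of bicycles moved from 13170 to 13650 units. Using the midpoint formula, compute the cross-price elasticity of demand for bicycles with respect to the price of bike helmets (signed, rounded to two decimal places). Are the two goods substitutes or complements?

%ΔQ_{bicycles} = (13650 − 13170)/avg = 480/13410 = 0.035794…
%ΔP_{bike helmets} = (93.5 − 105)/avg = -11.5/99.25 = -0.115869…
E_cross = (480/13410) / (-11.5/99.25) = -0.3089…
E_cross < 0 ⇒ the goods are complements.

-0.31; complements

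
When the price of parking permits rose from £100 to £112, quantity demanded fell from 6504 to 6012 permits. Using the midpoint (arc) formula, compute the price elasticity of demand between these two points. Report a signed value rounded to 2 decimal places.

%ΔQ = (6012 − 6504) / [(6504 + 6012)/2] = -492/6258 = -0.078619…
%ΔP = (112 − 100) / [(100 + 112)/2] = 12/106 = 0.113207…
Arc Ed = %ΔQ / %ΔP = (-492/6258) / (12/106) = -0.6944…

-0.69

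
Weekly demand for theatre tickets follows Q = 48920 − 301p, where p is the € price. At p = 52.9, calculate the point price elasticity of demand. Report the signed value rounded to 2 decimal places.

dQ/dp = −301. At p = 52.9, Q = 48920 − 301(52.9) = 32997.1.
Ed = (dQ/dp)·(p/Q) = −301 × (52.9/32997.1) = -0.4825…

-0.48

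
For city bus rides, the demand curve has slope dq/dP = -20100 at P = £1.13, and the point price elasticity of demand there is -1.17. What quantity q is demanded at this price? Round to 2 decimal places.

19412.82

Ed = (dq/dP)·(P/q) ⇒ q = (dq/dP)·P/Ed = (-20100)·1.13/(-1.17) = 19412.8205…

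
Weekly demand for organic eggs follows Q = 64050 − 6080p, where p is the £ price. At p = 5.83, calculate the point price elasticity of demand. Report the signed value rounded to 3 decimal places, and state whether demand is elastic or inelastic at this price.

-1.239; elastic

dQ/dp = −6080. At p = 5.83, Q = 64050 − 6080(5.83) = 28603.6.
Ed = (dQ/dp)·(p/Q) = −6080 × (5.83/28603.6) = -1.23922…
|Ed| = 1.239 > 1, so demand is elastic.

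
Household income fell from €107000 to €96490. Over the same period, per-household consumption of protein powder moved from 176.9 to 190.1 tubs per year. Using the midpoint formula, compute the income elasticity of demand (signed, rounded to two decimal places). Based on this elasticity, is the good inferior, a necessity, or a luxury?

%ΔQ = (190.1 − 176.9)/[( 176.9 + 190.1)/2] = 13.2/183.5 = 0.071934…
%ΔIncome = (96490 − 107000)/[( 107000 + 96490)/2] = -10510/101745 = -0.103297…
E_income = (13.2/183.5) / (-10510/101745) = -0.6963…
E_income < 0 ⇒ inferior good.

-0.70; inferior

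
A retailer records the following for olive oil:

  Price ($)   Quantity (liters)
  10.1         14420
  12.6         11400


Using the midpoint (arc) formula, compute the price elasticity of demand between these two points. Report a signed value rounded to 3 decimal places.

-1.062

%ΔQ = (11400 − 14420) / [(14420 + 11400)/2] = -3020/12910 = -0.233927…
%ΔP = (12.6 − 10.1) / [(10.1 + 12.6)/2] = 2.5/11.35 = 0.220264…
Arc Ed = %ΔQ / %ΔP = (-3020/12910) / (2.5/11.35) = -1.06202…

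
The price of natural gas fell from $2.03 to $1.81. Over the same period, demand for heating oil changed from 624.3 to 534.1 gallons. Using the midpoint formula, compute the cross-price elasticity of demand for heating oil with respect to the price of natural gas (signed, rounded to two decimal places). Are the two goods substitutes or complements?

%ΔQ_{heating oil} = (534.1 − 624.3)/avg = -90.2/579.2 = -0.155732…
%ΔP_{natural gas} = (1.81 − 2.03)/avg = -0.22/1.92 = -0.114583…
E_cross = (-90.2/579.2) / (-0.22/1.92) = 1.3591…
E_cross > 0 ⇒ the goods are substitutes.

1.36; substitutes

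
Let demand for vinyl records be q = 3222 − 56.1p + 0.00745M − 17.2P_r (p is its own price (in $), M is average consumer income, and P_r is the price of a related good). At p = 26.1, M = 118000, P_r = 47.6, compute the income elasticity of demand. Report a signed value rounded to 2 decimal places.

0.48

At the given values, q = 3222 − 56.1(26.1) + 0.00745(118000) − 17.2(47.6) = 1818.17.
∂q/∂M = 0.00745.
E = (0.00745) × (118000/1818.17) = 0.4835…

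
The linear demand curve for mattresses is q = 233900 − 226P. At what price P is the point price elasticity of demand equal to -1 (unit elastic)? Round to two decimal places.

Ed = −226P/(233900 − 226P). Set this equal to -1:
226P = 1·(233900 − 226P) ⇒ 226P(1 + 1) = 1·233900
P = 1·233900 / (226·2) = 517.4778…

517.48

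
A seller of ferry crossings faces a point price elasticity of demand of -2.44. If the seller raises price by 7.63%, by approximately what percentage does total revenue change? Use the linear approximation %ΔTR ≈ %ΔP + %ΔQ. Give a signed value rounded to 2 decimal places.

-10.99%

%ΔQ ≈ Ed × %ΔP = (-2.44) × (+7.63%) = -18.6172%
%ΔTR ≈ %ΔP + %ΔQ = (+7.63%) + (-18.6172%) = -10.9872%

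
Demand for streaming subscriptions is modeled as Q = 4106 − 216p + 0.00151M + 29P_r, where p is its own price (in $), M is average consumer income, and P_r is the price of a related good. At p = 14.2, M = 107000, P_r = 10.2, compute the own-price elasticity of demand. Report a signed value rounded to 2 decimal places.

At the given values, Q = 4106 − 216(14.2) + 0.00151(107000) + 29(10.2) = 1496.17.
∂Q/∂p = −216.
E = (-216) × (14.2/1496.17) = -2.0500…

-2.05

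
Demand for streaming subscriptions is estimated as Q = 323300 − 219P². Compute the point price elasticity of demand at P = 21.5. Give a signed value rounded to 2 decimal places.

-0.91

dQ/dP = −2·219·P = -9417. At P = 21.5, Q = 222067.25.
Ed = (dQ/dP)·(P/Q) = (-9417) × (21.5/222067.25) = -0.9117…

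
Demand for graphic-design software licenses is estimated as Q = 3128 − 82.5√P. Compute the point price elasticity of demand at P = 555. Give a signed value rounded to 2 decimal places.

dQ/dP = −82.5/(2√P) = -1.75096. At P = 555, Q = 1184.43.
Ed = (dQ/dP)·(P/Q) = (-1.75096) × (555/1184.43) = -0.8204…

-0.82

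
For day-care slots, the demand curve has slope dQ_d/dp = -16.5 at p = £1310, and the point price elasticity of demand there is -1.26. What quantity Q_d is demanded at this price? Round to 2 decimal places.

Ed = (dQ_d/dp)·(p/Q_d) ⇒ Q_d = (dQ_d/dp)·p/Ed = (-16.5)·1310/(-1.26) = 17154.7619…

17154.76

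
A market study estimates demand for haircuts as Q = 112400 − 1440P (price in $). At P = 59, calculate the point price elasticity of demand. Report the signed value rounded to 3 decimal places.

-3.096

dQ/dP = −1440. At P = 59, Q = 112400 − 1440(59) = 27440.
Ed = (dQ/dP)·(P/Q) = −1440 × (59/27440) = -3.09620…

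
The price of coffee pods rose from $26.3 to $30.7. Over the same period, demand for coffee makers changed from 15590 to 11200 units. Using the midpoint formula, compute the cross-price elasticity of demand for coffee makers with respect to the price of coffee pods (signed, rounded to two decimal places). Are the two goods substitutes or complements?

%ΔQ_{coffee makers} = (11200 − 15590)/avg = -4390/13395 = -0.327734…
%ΔP_{coffee pods} = (30.7 − 26.3)/avg = 4.4/28.5 = 0.154385…
E_cross = (-4390/13395) / (4.4/28.5) = -2.1228…
E_cross < 0 ⇒ the goods are complements.

-2.12; complements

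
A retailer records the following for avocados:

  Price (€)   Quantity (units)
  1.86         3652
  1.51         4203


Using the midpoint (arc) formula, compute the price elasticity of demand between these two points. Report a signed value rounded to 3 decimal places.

-0.675

%ΔQ = (4203 − 3652) / [(3652 + 4203)/2] = 551/3927.5 = 0.140292…
%ΔP = (1.51 − 1.86) / [(1.86 + 1.51)/2] = -0.35/1.685 = -0.207715…
Arc Ed = %ΔQ / %ΔP = (551/3927.5) / (-0.35/1.685) = -0.67540…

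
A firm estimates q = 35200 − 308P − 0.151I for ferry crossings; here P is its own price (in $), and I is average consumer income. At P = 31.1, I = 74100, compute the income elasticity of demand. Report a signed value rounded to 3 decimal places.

-0.775

At the given values, q = 35200 − 308(31.1) − 0.151(74100) = 14432.1.
∂q/∂I = -0.151.
E = (-0.151) × (74100/14432.1) = -0.77529…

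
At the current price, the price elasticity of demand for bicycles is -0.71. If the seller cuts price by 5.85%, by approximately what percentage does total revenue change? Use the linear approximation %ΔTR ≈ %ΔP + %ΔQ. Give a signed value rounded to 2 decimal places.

%ΔQ ≈ Ed × %ΔP = (-0.71) × (-5.85%) = +4.1535%
%ΔTR ≈ %ΔP + %ΔQ = (-5.85%) + (+4.1535%) = -1.6965%

-1.70%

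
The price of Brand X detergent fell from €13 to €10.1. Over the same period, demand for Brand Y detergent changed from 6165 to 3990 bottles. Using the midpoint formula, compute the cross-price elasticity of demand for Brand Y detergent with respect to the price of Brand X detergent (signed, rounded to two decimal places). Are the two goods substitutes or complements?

1.71; substitutes

%ΔQ_{Brand Y detergent} = (3990 − 6165)/avg = -2175/5077.5 = -0.428360…
%ΔP_{Brand X detergent} = (10.1 − 13)/avg = -2.9/11.55 = -0.251082…
E_cross = (-2175/5077.5) / (-2.9/11.55) = 1.7060…
E_cross > 0 ⇒ the goods are substitutes.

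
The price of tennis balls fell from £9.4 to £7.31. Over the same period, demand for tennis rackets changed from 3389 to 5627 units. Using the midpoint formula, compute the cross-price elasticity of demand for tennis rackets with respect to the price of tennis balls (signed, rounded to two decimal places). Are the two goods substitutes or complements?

%ΔQ_{tennis rackets} = (5627 − 3389)/avg = 2238/4508 = 0.496450…
%ΔP_{tennis balls} = (7.31 − 9.4)/avg = -2.09/8.355 = -0.250149…
E_cross = (2238/4508) / (-2.09/8.355) = -1.9846…
E_cross < 0 ⇒ the goods are complements.

-1.98; complements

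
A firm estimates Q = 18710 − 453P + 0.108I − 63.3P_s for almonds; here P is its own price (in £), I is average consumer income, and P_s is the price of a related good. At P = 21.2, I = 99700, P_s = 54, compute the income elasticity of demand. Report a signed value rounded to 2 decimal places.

0.65

At the given values, Q = 18710 − 453(21.2) + 0.108(99700) − 63.3(54) = 16455.8.
∂Q/∂I = 0.108.
E = (0.108) × (99700/16455.8) = 0.6543…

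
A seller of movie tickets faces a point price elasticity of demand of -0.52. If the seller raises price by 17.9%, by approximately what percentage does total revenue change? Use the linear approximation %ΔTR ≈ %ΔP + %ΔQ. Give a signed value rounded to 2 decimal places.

%ΔQ ≈ Ed × %ΔP = (-0.52) × (+17.9%) = -9.3080%
%ΔTR ≈ %ΔP + %ΔQ = (+17.9%) + (-9.3080%) = +8.5920%

+8.59%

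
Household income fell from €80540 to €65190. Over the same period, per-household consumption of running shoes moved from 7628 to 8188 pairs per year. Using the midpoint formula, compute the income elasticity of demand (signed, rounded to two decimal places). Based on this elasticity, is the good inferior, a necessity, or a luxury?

%ΔQ = (8188 − 7628)/[( 7628 + 8188)/2] = 560/7908 = 0.070814…
%ΔIncome = (65190 − 80540)/[( 80540 + 65190)/2] = -15350/72865 = -0.210663…
E_income = (560/7908) / (-15350/72865) = -0.3361…
E_income < 0 ⇒ inferior good.

-0.34; inferior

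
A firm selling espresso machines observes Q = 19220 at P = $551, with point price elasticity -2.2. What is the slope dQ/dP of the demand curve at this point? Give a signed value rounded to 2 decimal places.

-76.74

Ed = (dQ/dP)·(P/Q) ⇒ dQ/dP = Ed·Q/P = (-2.2)·19220/551 = -76.7404…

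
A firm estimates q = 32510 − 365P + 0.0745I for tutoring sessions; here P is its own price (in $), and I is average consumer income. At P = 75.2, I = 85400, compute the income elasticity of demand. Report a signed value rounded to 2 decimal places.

At the given values, q = 32510 − 365(75.2) + 0.0745(85400) = 11424.3.
∂q/∂I = 0.0745.
E = (0.0745) × (85400/11424.3) = 0.5569…

0.56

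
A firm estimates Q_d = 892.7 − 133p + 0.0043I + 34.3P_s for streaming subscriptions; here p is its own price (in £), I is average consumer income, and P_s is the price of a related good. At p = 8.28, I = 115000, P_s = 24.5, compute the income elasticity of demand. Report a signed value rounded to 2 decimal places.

At the given values, Q_d = 892.7 − 133(8.28) + 0.0043(115000) + 34.3(24.5) = 1126.31.
∂Q_d/∂I = 0.0043.
E = (0.0043) × (115000/1126.31) = 0.4390…

0.44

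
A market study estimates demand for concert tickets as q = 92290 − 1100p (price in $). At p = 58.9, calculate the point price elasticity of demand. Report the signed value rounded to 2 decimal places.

-2.36

dq/dp = −1100. At p = 58.9, q = 92290 − 1100(58.9) = 27500.
Ed = (dq/dp)·(p/q) = −1100 × (58.9/27500) = -2.356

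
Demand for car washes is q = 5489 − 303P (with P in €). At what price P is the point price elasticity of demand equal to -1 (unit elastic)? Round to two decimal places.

9.06

Ed = −303P/(5489 − 303P). Set this equal to -1:
303P = 1·(5489 − 303P) ⇒ 303P(1 + 1) = 1·5489
P = 1·5489 / (303·2) = 9.0577…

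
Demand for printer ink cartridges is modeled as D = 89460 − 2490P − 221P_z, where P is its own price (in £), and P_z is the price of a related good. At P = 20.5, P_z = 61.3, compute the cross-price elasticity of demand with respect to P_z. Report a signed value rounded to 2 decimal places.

-0.54

At the given values, D = 89460 − 2490(20.5) − 221(61.3) = 24867.7.
∂D/∂P_z = -221.
E = (-221) × (61.3/24867.7) = -0.5447…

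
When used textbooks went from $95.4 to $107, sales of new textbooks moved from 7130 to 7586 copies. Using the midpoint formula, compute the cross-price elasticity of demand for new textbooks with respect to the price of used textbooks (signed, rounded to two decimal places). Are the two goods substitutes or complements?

%ΔQ_{new textbooks} = (7586 − 7130)/avg = 456/7358 = 0.061973…
%ΔP_{used textbooks} = (107 − 95.4)/avg = 11.6/101.2 = 0.114624…
E_cross = (456/7358) / (11.6/101.2) = 0.5406…
E_cross > 0 ⇒ the goods are substitutes.

0.54; substitutes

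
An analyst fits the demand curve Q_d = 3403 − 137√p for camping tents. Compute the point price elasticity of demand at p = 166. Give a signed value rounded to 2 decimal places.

-0.54

dQ_d/dp = −137/(2√p) = -5.31663. At p = 166, Q_d = 1637.88.
Ed = (dQ_d/dp)·(p/Q_d) = (-5.31663) × (166/1637.88) = -0.5388…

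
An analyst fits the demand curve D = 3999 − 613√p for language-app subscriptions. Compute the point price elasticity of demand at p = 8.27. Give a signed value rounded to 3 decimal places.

dD/dp = −613/(2√p) = -106.58. At p = 8.27, D = 2236.16.
Ed = (dD/dp)·(p/D) = (-106.58) × (8.27/2236.16) = -0.39416…

-0.394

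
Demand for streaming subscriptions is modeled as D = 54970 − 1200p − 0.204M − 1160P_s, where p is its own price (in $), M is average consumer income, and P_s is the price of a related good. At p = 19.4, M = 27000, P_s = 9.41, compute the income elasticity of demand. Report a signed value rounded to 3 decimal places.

At the given values, D = 54970 − 1200(19.4) − 0.204(27000) − 1160(9.41) = 15266.4.
∂D/∂M = -0.204.
E = (-0.204) × (27000/15266.4) = -0.36079…

-0.361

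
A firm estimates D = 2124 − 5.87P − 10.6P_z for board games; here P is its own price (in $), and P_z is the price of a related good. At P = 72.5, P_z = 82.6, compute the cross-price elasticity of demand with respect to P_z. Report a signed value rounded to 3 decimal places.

-1.064

At the given values, D = 2124 − 5.87(72.5) − 10.6(82.6) = 822.865.
∂D/∂P_z = -10.6.
E = (-10.6) × (82.6/822.865) = -1.06403…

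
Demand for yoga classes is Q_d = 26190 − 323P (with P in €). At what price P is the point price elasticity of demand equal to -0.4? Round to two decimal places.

Ed = −323P/(26190 − 323P). Set this equal to -0.4:
323P = 0.4·(26190 − 323P) ⇒ 323P(1 + 0.4) = 0.4·26190
P = 0.4·26190 / (323·1.4) = 23.1667…

23.17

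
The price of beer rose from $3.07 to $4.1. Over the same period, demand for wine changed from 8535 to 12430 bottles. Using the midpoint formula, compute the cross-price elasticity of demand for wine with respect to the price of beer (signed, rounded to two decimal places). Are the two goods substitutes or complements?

%ΔQ_{wine} = (12430 − 8535)/avg = 3895/10482.5 = 0.371571…
%ΔP_{beer} = (4.1 − 3.07)/avg = 1.03/3.585 = 0.287308…
E_cross = (3895/10482.5) / (1.03/3.585) = 1.2932…
E_cross > 0 ⇒ the goods are substitutes.

1.29; substitutes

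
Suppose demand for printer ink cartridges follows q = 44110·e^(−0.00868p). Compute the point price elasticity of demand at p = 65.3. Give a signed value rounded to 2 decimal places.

-0.57

dq/dp = −0.00868·q = -217.219. At p = 65.3, q = 25025.2.
Ed = (dq/dp)·(p/q) = (-217.219) × (65.3/25025.2) = -0.5668…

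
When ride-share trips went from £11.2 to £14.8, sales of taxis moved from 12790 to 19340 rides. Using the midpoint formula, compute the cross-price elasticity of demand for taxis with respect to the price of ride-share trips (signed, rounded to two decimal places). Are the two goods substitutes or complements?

1.47; substitutes

%ΔQ_{taxis} = (19340 − 12790)/avg = 6550/16065 = 0.407718…
%ΔP_{ride-share trips} = (14.8 − 11.2)/avg = 3.6/13 = 0.276923…
E_cross = (6550/16065) / (3.6/13) = 1.4723…
E_cross > 0 ⇒ the goods are substitutes.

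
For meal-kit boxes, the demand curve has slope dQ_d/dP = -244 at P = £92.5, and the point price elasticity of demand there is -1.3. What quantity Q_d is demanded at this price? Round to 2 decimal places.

17361.54

Ed = (dQ_d/dP)·(P/Q_d) ⇒ Q_d = (dQ_d/dP)·P/Ed = (-244)·92.5/(-1.3) = 17361.5384…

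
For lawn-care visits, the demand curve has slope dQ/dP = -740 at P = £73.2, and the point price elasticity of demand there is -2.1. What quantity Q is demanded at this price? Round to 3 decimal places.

Ed = (dQ/dP)·(P/Q) ⇒ Q = (dQ/dP)·P/Ed = (-740)·73.2/(-2.1) = 25794.28571…

25794.286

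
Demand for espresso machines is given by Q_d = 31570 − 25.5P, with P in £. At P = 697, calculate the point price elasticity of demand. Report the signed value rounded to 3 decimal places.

-1.288

dQ_d/dP = −25.5. At P = 697, Q_d = 31570 − 25.5(697) = 13796.5.
Ed = (dQ_d/dP)·(P/Q_d) = −25.5 × (697/13796.5) = -1.28826…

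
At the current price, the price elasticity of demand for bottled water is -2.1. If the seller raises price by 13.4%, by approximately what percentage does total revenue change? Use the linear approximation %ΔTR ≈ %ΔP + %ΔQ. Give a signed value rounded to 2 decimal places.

-14.74%

%ΔQ ≈ Ed × %ΔP = (-2.1) × (+13.4%) = -28.1400%
%ΔTR ≈ %ΔP + %ΔQ = (+13.4%) + (-28.1400%) = -14.7400%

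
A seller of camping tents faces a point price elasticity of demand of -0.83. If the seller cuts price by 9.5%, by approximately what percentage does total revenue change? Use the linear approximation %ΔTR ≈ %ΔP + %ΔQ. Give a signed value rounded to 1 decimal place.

-1.6%

%ΔQ ≈ Ed × %ΔP = (-0.83) × (-9.5%) = +7.8850%
%ΔTR ≈ %ΔP + %ΔQ = (-9.5%) + (+7.8850%) = -1.6150%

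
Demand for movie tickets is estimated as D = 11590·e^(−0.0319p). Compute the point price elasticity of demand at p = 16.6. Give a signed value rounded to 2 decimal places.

dD/dp = −0.0319·D = -217.72. At p = 16.6, D = 6825.07.
Ed = (dD/dp)·(p/D) = (-217.72) × (16.6/6825.07) = -0.5295…

-0.53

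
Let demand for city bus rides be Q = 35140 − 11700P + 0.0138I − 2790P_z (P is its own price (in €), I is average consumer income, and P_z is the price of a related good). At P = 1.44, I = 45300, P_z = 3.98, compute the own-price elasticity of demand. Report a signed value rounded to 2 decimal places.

At the given values, Q = 35140 − 11700(1.44) + 0.0138(45300) − 2790(3.98) = 7812.94.
∂Q/∂P = −11700.
E = (-11700) × (1.44/7812.94) = -2.1564…

-2.16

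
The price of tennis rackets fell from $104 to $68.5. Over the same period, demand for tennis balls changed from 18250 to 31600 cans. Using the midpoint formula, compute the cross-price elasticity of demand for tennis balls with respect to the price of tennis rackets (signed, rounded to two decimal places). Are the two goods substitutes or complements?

%ΔQ_{tennis balls} = (31600 − 18250)/avg = 13350/24925 = 0.535606…
%ΔP_{tennis rackets} = (68.5 − 104)/avg = -35.5/86.25 = -0.411594…
E_cross = (13350/24925) / (-35.5/86.25) = -1.3012…
E_cross < 0 ⇒ the goods are complements.

-1.30; complements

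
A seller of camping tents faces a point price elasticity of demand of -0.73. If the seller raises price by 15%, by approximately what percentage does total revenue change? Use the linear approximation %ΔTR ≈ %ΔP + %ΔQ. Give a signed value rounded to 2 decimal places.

%ΔQ ≈ Ed × %ΔP = (-0.73) × (+15%) = -10.9500%
%ΔTR ≈ %ΔP + %ΔQ = (+15%) + (-10.9500%) = +4.0500%

+4.05%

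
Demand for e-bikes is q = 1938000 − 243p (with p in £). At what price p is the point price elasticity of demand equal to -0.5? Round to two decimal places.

2658.44

Ed = −243p/(1938000 − 243p). Set this equal to -0.5:
243p = 0.5·(1938000 − 243p) ⇒ 243p(1 + 0.5) = 0.5·1938000
p = 0.5·1938000 / (243·1.5) = 2658.4362…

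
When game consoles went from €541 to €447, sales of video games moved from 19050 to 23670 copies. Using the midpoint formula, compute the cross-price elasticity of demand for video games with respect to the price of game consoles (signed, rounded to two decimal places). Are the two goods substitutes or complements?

-1.14; complements

%ΔQ_{video games} = (23670 − 19050)/avg = 4620/21360 = 0.216292…
%ΔP_{game consoles} = (447 − 541)/avg = -94/494 = -0.190283…
E_cross = (4620/21360) / (-94/494) = -1.1366…
E_cross < 0 ⇒ the goods are complements.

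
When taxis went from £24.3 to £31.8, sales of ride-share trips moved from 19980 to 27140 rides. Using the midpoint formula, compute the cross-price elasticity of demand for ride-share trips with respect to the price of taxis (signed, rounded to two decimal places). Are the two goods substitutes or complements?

1.14; substitutes

%ΔQ_{ride-share trips} = (27140 − 19980)/avg = 7160/23560 = 0.303904…
%ΔP_{taxis} = (31.8 − 24.3)/avg = 7.5/28.05 = 0.267379…
E_cross = (7160/23560) / (7.5/28.05) = 1.1366…
E_cross > 0 ⇒ the goods are substitutes.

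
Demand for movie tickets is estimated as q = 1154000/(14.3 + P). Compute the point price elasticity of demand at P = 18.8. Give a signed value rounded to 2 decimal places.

dq/dP = −1154000/(14.3 + P)² = -1053.29. At P = 18.8, q = 34864.
Ed = (dq/dP)·(P/q) = (-1053.29) × (18.8/34864) = -0.5679…

-0.57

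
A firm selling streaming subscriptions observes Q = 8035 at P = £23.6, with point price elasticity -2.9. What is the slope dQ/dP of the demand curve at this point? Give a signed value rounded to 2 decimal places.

Ed = (dQ/dP)·(P/Q) ⇒ dQ/dP = Ed·Q/P = (-2.9)·8035/23.6 = -987.3516…

-987.35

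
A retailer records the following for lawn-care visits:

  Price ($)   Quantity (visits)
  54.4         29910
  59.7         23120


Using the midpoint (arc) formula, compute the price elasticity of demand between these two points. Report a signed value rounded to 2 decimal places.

%ΔQ = (23120 − 29910) / [(29910 + 23120)/2] = -6790/26515 = -0.256081…
%ΔP = (59.7 − 54.4) / [(54.4 + 59.7)/2] = 5.3/57.05 = 0.092900…
Arc Ed = %ΔQ / %ΔP = (-6790/26515) / (5.3/57.05) = -2.7564…

-2.76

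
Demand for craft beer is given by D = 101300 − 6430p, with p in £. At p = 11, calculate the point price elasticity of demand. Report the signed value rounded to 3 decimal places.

-2.314

dD/dp = −6430. At p = 11, D = 101300 − 6430(11) = 30570.
Ed = (dD/dp)·(p/D) = −6430 × (11/30570) = -2.31370…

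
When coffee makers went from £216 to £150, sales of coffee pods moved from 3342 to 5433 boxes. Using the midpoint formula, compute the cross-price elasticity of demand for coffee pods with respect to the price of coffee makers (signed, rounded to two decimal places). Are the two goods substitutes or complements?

%ΔQ_{coffee pods} = (5433 − 3342)/avg = 2091/4387.5 = 0.476581…
%ΔP_{coffee makers} = (150 − 216)/avg = -66/183 = -0.360655…
E_cross = (2091/4387.5) / (-66/183) = -1.3214…
E_cross < 0 ⇒ the goods are complements.

-1.32; complements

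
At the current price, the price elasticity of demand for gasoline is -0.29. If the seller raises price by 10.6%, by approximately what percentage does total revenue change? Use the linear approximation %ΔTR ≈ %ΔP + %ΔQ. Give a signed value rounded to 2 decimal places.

+7.53%

%ΔQ ≈ Ed × %ΔP = (-0.29) × (+10.6%) = -3.0740%
%ΔTR ≈ %ΔP + %ΔQ = (+10.6%) + (-3.0740%) = +7.5260%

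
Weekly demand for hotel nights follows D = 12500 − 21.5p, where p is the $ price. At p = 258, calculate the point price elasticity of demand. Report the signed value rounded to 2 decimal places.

-0.80

dD/dp = −21.5. At p = 258, D = 12500 − 21.5(258) = 6953.
Ed = (dD/dp)·(p/D) = −21.5 × (258/6953) = -0.7977…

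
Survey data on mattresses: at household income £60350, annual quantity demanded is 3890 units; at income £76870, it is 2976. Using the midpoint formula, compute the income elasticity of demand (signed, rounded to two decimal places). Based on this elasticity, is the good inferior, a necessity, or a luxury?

%ΔQ = (2976 − 3890)/[( 3890 + 2976)/2] = -914/3433 = -0.266239…
%ΔIncome = (76870 − 60350)/[( 60350 + 76870)/2] = 16520/68610 = 0.240781…
E_income = (-914/3433) / (16520/68610) = -1.1057…
E_income < 0 ⇒ inferior good.

-1.11; inferior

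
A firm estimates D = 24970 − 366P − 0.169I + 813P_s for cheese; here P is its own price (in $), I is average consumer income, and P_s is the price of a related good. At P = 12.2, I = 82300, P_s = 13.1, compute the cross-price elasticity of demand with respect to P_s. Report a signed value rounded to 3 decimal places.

0.618

At the given values, D = 24970 − 366(12.2) − 0.169(82300) + 813(13.1) = 17246.4.
∂D/∂P_s = 813.
E = (813) × (13.1/17246.4) = 0.61753…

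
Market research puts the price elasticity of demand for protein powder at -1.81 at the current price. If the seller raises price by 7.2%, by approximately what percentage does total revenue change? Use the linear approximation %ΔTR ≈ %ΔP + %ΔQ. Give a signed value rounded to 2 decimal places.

-5.83%

%ΔQ ≈ Ed × %ΔP = (-1.81) × (+7.2%) = -13.0320%
%ΔTR ≈ %ΔP + %ΔQ = (+7.2%) + (-13.0320%) = -5.8320%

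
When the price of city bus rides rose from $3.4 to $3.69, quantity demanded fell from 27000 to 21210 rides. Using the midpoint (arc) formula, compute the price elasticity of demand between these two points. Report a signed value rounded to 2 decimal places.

%ΔQ = (21210 − 27000) / [(27000 + 21210)/2] = -5790/24105 = -0.240199…
%ΔP = (3.69 − 3.4) / [(3.4 + 3.69)/2] = 0.29/3.545 = 0.081805…
Arc Ed = %ΔQ / %ΔP = (-5790/24105) / (0.29/3.545) = -2.9362…

-2.94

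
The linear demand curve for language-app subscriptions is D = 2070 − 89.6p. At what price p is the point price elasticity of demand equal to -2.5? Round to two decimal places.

16.50

Ed = −89.6p/(2070 − 89.6p). Set this equal to -2.5:
89.6p = 2.5·(2070 − 89.6p) ⇒ 89.6p(1 + 2.5) = 2.5·2070
p = 2.5·2070 / (89.6·3.5) = 16.5019…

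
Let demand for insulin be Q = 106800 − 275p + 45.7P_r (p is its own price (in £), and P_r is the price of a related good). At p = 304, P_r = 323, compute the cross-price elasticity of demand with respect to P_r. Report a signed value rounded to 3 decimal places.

At the given values, Q = 106800 − 275(304) + 45.7(323) = 37961.1.
∂Q/∂P_r = 45.7.
E = (45.7) × (323/37961.1) = 0.38884…

0.389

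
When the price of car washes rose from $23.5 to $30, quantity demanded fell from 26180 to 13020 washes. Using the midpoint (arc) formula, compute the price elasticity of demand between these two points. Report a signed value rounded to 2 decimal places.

%ΔQ = (13020 − 26180) / [(26180 + 13020)/2] = -13160/19600 = -0.671428…
%ΔP = (30 − 23.5) / [(23.5 + 30)/2] = 6.5/26.75 = 0.242990…
Arc Ed = %ΔQ / %ΔP = (-13160/19600) / (6.5/26.75) = -2.7631…

-2.76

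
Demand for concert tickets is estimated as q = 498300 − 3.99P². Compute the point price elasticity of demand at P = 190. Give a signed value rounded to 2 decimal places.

dq/dP = −2·3.99·P = -1516.2. At P = 190, q = 354261.
Ed = (dq/dP)·(P/q) = (-1516.2) × (190/354261) = -0.8131…

-0.81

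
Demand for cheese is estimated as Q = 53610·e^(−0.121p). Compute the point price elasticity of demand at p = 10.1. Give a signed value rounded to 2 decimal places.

dQ/dp = −0.121·Q = -1911.08. At p = 10.1, Q = 15794.1.
Ed = (dQ/dp)·(p/Q) = (-1911.08) × (10.1/15794.1) = -1.2221

-1.22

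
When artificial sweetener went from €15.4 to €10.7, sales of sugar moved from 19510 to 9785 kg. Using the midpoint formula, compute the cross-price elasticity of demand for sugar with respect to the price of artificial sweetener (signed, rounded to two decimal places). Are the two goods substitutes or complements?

%ΔQ_{sugar} = (9785 − 19510)/avg = -9725/14647.5 = -0.663935…
%ΔP_{artificial sweetener} = (10.7 − 15.4)/avg = -4.7/13.05 = -0.360153…
E_cross = (-9725/14647.5) / (-4.7/13.05) = 1.8434…
E_cross > 0 ⇒ the goods are substitutes.

1.84; substitutes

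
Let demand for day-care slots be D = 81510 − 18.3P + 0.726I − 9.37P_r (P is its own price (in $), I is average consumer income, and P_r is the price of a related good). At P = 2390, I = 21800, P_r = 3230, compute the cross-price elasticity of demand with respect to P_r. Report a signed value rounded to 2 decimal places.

-1.30

At the given values, D = 81510 − 18.3(2390) + 0.726(21800) − 9.37(3230) = 23334.7.
∂D/∂P_r = -9.37.
E = (-9.37) × (3230/23334.7) = -1.2969…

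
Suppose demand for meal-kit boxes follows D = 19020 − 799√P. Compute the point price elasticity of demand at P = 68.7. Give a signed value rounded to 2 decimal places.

dD/dP = −799/(2√P) = -48.199. At P = 68.7, D = 12397.5.
Ed = (dD/dP)·(P/D) = (-48.199) × (68.7/12397.5) = -0.2670…

-0.27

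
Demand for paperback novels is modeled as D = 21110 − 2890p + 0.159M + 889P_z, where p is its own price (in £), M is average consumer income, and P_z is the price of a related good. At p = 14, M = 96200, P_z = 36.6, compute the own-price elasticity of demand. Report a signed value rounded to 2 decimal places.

At the given values, D = 21110 − 2890(14) + 0.159(96200) + 889(36.6) = 28483.2.
∂D/∂p = −2890.
E = (-2890) × (14/28483.2) = -1.4204…

-1.42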